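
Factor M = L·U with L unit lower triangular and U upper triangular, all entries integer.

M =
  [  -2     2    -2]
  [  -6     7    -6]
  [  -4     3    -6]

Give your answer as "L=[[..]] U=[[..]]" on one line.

L=[[1,0,0],[3,1,0],[2,-1,1]] U=[[-2,2,-2],[0,1,0],[0,0,-2]]

  R1 -= 3·R0 → [0,1,0]
  R2 -= 2·R0 → [0,-1,-2]
  R2 -= -1·R1 → [0,0,-2]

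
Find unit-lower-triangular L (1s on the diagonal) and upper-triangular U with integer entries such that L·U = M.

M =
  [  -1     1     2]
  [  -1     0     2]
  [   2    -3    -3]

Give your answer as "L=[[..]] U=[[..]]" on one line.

L=[[1,0,0],[1,1,0],[-2,1,1]] U=[[-1,1,2],[0,-1,0],[0,0,1]]

  row1 -= 1·row0 → [0,-1,0]
  row2 -= -2·row0 → [0,-1,1]
  row2 -= 1·row1 → [0,0,1]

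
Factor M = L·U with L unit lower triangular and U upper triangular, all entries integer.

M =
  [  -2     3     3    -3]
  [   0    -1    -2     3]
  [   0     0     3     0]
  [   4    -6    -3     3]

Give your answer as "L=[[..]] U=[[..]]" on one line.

L=[[1,0,0,0],[0,1,0,0],[0,0,1,0],[-2,0,1,1]] U=[[-2,3,3,-3],[0,-1,-2,3],[0,0,3,0],[0,0,0,-3]]

  R1 -= 0·R0 → [0,-1,-2,3]
  R2 -= 0·R0 → [0,0,3,0]
  R3 -= -2·R0 → [0,0,3,-3]
  R2 -= 0·R1 → [0,0,3,0]
  R3 -= 0·R1 → [0,0,3,-3]
  R3 -= 1·R2 → [0,0,0,-3]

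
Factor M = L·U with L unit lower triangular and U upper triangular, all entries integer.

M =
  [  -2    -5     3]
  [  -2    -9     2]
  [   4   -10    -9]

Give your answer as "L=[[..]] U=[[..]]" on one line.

  R1 -= 1·R0 → [0,-4,-1]
  R2 -= -2·R0 → [0,-20,-3]
  R2 -= 5·R1 → [0,0,2]

L=[[1,0,0],[1,1,0],[-2,5,1]] U=[[-2,-5,3],[0,-4,-1],[0,0,2]]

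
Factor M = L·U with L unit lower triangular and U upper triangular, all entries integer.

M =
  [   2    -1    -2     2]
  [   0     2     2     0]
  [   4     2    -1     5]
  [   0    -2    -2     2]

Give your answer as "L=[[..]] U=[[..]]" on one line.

  R1 -= 0·R0 → [0,2,2,0]
  R2 -= 2·R0 → [0,4,3,1]
  R3 -= 0·R0 → [0,-2,-2,2]
  R2 -= 2·R1 → [0,0,-1,1]
  R3 -= -1·R1 → [0,0,0,2]
  R3 -= 0·R2 → [0,0,0,2]

L=[[1,0,0,0],[0,1,0,0],[2,2,1,0],[0,-1,0,1]] U=[[2,-1,-2,2],[0,2,2,0],[0,0,-1,1],[0,0,0,2]]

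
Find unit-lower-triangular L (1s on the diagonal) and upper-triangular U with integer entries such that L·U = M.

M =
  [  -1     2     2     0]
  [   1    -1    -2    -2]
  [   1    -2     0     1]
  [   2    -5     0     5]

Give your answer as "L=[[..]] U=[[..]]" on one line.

L=[[1,0,0,0],[-1,1,0,0],[-1,0,1,0],[-2,-1,2,1]] U=[[-1,2,2,0],[0,1,0,-2],[0,0,2,1],[0,0,0,1]]

  r1 -= -1·r0 → [0,1,0,-2]
  r2 -= -1·r0 → [0,0,2,1]
  r3 -= -2·r0 → [0,-1,4,5]
  r2 -= 0·r1 → [0,0,2,1]
  r3 -= -1·r1 → [0,0,4,3]
  r3 -= 2·r2 → [0,0,0,1]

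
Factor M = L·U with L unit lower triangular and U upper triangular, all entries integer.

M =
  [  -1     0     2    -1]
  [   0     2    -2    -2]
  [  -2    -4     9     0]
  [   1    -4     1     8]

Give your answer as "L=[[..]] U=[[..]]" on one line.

L=[[1,0,0,0],[0,1,0,0],[2,-2,1,0],[-1,-2,-1,1]] U=[[-1,0,2,-1],[0,2,-2,-2],[0,0,1,-2],[0,0,0,1]]

  r1 -= 0·r0 → [0,2,-2,-2]
  r2 -= 2·r0 → [0,-4,5,2]
  r3 -= -1·r0 → [0,-4,3,7]
  r2 -= -2·r1 → [0,0,1,-2]
  r3 -= -2·r1 → [0,0,-1,3]
  r3 -= -1·r2 → [0,0,0,1]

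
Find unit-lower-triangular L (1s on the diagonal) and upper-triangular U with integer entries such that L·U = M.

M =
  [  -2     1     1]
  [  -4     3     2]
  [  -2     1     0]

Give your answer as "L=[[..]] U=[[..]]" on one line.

L=[[1,0,0],[2,1,0],[1,0,1]] U=[[-2,1,1],[0,1,0],[0,0,-1]]

  row1 -= 2·row0 → [0,1,0]
  row2 -= 1·row0 → [0,0,-1]
  row2 -= 0·row1 → [0,0,-1]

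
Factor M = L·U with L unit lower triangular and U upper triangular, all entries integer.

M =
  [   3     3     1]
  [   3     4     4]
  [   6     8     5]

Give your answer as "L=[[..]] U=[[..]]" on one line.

  R1 -= 1·R0 → [0,1,3]
  R2 -= 2·R0 → [0,2,3]
  R2 -= 2·R1 → [0,0,-3]

L=[[1,0,0],[1,1,0],[2,2,1]] U=[[3,3,1],[0,1,3],[0,0,-3]]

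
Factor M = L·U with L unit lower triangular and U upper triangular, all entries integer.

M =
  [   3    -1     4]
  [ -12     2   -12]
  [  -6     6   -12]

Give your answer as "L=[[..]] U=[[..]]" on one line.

  row1 -= -4·row0 → [0,-2,4]
  row2 -= -2·row0 → [0,4,-4]
  row2 -= -2·row1 → [0,0,4]

L=[[1,0,0],[-4,1,0],[-2,-2,1]] U=[[3,-1,4],[0,-2,4],[0,0,4]]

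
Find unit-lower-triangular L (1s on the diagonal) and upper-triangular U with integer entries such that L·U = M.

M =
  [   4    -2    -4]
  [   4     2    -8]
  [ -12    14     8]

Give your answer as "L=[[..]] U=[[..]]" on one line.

  row1 -= 1·row0 → [0,4,-4]
  row2 -= -3·row0 → [0,8,-4]
  row2 -= 2·row1 → [0,0,4]

L=[[1,0,0],[1,1,0],[-3,2,1]] U=[[4,-2,-4],[0,4,-4],[0,0,4]]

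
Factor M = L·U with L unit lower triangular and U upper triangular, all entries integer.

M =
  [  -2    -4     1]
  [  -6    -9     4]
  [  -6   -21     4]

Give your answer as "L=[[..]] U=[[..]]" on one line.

L=[[1,0,0],[3,1,0],[3,-3,1]] U=[[-2,-4,1],[0,3,1],[0,0,4]]

  row1 -= 3·row0 → [0,3,1]
  row2 -= 3·row0 → [0,-9,1]
  row2 -= -3·row1 → [0,0,4]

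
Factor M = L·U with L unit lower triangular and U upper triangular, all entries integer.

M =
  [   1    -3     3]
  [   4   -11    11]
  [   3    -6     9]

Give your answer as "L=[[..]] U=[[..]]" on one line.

  row1 -= 4·row0 → [0,1,-1]
  row2 -= 3·row0 → [0,3,0]
  row2 -= 3·row1 → [0,0,3]

L=[[1,0,0],[4,1,0],[3,3,1]] U=[[1,-3,3],[0,1,-1],[0,0,3]]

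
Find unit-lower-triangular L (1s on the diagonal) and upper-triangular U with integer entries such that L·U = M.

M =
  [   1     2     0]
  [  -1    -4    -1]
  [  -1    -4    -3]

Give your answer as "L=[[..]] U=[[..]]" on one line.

L=[[1,0,0],[-1,1,0],[-1,1,1]] U=[[1,2,0],[0,-2,-1],[0,0,-2]]

  R1 -= -1·R0 → [0,-2,-1]
  R2 -= -1·R0 → [0,-2,-3]
  R2 -= 1·R1 → [0,0,-2]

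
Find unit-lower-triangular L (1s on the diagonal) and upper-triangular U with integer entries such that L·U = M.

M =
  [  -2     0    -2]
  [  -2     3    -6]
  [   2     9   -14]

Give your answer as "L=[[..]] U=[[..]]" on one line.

L=[[1,0,0],[1,1,0],[-1,3,1]] U=[[-2,0,-2],[0,3,-4],[0,0,-4]]

  row1 -= 1·row0 → [0,3,-4]
  row2 -= -1·row0 → [0,9,-16]
  row2 -= 3·row1 → [0,0,-4]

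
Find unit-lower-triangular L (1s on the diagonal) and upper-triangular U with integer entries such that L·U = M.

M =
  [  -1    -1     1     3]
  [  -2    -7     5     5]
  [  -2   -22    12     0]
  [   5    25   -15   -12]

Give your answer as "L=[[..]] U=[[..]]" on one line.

  r1 -= 2·r0 → [0,-5,3,-1]
  r2 -= 2·r0 → [0,-20,10,-6]
  r3 -= -5·r0 → [0,20,-10,3]
  r2 -= 4·r1 → [0,0,-2,-2]
  r3 -= -4·r1 → [0,0,2,-1]
  r3 -= -1·r2 → [0,0,0,-3]

L=[[1,0,0,0],[2,1,0,0],[2,4,1,0],[-5,-4,-1,1]] U=[[-1,-1,1,3],[0,-5,3,-1],[0,0,-2,-2],[0,0,0,-3]]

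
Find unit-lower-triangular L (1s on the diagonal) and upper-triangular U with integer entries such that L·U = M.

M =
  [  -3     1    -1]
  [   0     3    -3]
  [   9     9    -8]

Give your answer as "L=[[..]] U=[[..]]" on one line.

  R1 -= 0·R0 → [0,3,-3]
  R2 -= -3·R0 → [0,12,-11]
  R2 -= 4·R1 → [0,0,1]

L=[[1,0,0],[0,1,0],[-3,4,1]] U=[[-3,1,-1],[0,3,-3],[0,0,1]]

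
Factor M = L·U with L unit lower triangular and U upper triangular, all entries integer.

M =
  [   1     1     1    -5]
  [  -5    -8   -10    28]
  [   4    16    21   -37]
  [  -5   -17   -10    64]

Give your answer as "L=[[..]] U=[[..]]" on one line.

  row1 -= -5·row0 → [0,-3,-5,3]
  row2 -= 4·row0 → [0,12,17,-17]
  row3 -= -5·row0 → [0,-12,-5,39]
  row2 -= -4·row1 → [0,0,-3,-5]
  row3 -= 4·row1 → [0,0,15,27]
  row3 -= -5·row2 → [0,0,0,2]

L=[[1,0,0,0],[-5,1,0,0],[4,-4,1,0],[-5,4,-5,1]] U=[[1,1,1,-5],[0,-3,-5,3],[0,0,-3,-5],[0,0,0,2]]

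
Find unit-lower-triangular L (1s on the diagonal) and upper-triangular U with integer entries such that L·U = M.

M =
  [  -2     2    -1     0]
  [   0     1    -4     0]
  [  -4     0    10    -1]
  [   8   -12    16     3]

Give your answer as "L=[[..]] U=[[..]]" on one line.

  R1 -= 0·R0 → [0,1,-4,0]
  R2 -= 2·R0 → [0,-4,12,-1]
  R3 -= -4·R0 → [0,-4,12,3]
  R2 -= -4·R1 → [0,0,-4,-1]
  R3 -= -4·R1 → [0,0,-4,3]
  R3 -= 1·R2 → [0,0,0,4]

L=[[1,0,0,0],[0,1,0,0],[2,-4,1,0],[-4,-4,1,1]] U=[[-2,2,-1,0],[0,1,-4,0],[0,0,-4,-1],[0,0,0,4]]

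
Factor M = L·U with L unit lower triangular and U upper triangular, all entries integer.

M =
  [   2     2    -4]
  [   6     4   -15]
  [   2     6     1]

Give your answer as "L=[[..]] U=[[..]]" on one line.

L=[[1,0,0],[3,1,0],[1,-2,1]] U=[[2,2,-4],[0,-2,-3],[0,0,-1]]

  R1 -= 3·R0 → [0,-2,-3]
  R2 -= 1·R0 → [0,4,5]
  R2 -= -2·R1 → [0,0,-1]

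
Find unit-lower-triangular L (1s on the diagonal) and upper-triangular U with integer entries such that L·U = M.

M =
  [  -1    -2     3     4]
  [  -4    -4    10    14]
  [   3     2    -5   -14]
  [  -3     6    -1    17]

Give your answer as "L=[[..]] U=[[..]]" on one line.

  row1 -= 4·row0 → [0,4,-2,-2]
  row2 -= -3·row0 → [0,-4,4,-2]
  row3 -= 3·row0 → [0,12,-10,5]
  row2 -= -1·row1 → [0,0,2,-4]
  row3 -= 3·row1 → [0,0,-4,11]
  row3 -= -2·row2 → [0,0,0,3]

L=[[1,0,0,0],[4,1,0,0],[-3,-1,1,0],[3,3,-2,1]] U=[[-1,-2,3,4],[0,4,-2,-2],[0,0,2,-4],[0,0,0,3]]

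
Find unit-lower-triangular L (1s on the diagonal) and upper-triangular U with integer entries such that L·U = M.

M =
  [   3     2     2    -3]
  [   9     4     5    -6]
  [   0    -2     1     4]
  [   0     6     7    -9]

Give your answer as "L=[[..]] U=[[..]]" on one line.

  row1 -= 3·row0 → [0,-2,-1,3]
  row2 -= 0·row0 → [0,-2,1,4]
  row3 -= 0·row0 → [0,6,7,-9]
  row2 -= 1·row1 → [0,0,2,1]
  row3 -= -3·row1 → [0,0,4,0]
  row3 -= 2·row2 → [0,0,0,-2]

L=[[1,0,0,0],[3,1,0,0],[0,1,1,0],[0,-3,2,1]] U=[[3,2,2,-3],[0,-2,-1,3],[0,0,2,1],[0,0,0,-2]]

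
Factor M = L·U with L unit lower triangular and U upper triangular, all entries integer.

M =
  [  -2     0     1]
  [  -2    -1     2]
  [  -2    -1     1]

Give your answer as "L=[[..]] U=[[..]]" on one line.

L=[[1,0,0],[1,1,0],[1,1,1]] U=[[-2,0,1],[0,-1,1],[0,0,-1]]

  r1 -= 1·r0 → [0,-1,1]
  r2 -= 1·r0 → [0,-1,0]
  r2 -= 1·r1 → [0,0,-1]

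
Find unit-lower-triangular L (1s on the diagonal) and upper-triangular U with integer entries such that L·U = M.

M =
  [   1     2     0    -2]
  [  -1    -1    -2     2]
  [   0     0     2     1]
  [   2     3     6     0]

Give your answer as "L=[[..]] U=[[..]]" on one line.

L=[[1,0,0,0],[-1,1,0,0],[0,0,1,0],[2,-1,2,1]] U=[[1,2,0,-2],[0,1,-2,0],[0,0,2,1],[0,0,0,2]]

  row1 -= -1·row0 → [0,1,-2,0]
  row2 -= 0·row0 → [0,0,2,1]
  row3 -= 2·row0 → [0,-1,6,4]
  row2 -= 0·row1 → [0,0,2,1]
  row3 -= -1·row1 → [0,0,4,4]
  row3 -= 2·row2 → [0,0,0,2]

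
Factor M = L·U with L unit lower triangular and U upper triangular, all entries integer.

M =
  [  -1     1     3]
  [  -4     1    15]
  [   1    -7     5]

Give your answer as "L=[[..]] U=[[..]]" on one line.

L=[[1,0,0],[4,1,0],[-1,2,1]] U=[[-1,1,3],[0,-3,3],[0,0,2]]

  r1 -= 4·r0 → [0,-3,3]
  r2 -= -1·r0 → [0,-6,8]
  r2 -= 2·r1 → [0,0,2]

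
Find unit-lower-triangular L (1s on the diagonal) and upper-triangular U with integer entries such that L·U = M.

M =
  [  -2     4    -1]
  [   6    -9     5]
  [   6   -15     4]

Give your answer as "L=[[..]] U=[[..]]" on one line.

  row1 -= -3·row0 → [0,3,2]
  row2 -= -3·row0 → [0,-3,1]
  row2 -= -1·row1 → [0,0,3]

L=[[1,0,0],[-3,1,0],[-3,-1,1]] U=[[-2,4,-1],[0,3,2],[0,0,3]]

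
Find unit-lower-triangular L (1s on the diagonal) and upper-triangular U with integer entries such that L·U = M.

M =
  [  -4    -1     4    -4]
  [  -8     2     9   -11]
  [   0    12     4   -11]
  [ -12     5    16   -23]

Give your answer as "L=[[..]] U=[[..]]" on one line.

L=[[1,0,0,0],[2,1,0,0],[0,3,1,0],[3,2,2,1]] U=[[-4,-1,4,-4],[0,4,1,-3],[0,0,1,-2],[0,0,0,-1]]

  r1 -= 2·r0 → [0,4,1,-3]
  r2 -= 0·r0 → [0,12,4,-11]
  r3 -= 3·r0 → [0,8,4,-11]
  r2 -= 3·r1 → [0,0,1,-2]
  r3 -= 2·r1 → [0,0,2,-5]
  r3 -= 2·r2 → [0,0,0,-1]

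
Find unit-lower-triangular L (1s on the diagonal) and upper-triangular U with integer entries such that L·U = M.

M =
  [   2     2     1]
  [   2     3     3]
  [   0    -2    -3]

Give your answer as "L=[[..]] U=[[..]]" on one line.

  row1 -= 1·row0 → [0,1,2]
  row2 -= 0·row0 → [0,-2,-3]
  row2 -= -2·row1 → [0,0,1]

L=[[1,0,0],[1,1,0],[0,-2,1]] U=[[2,2,1],[0,1,2],[0,0,1]]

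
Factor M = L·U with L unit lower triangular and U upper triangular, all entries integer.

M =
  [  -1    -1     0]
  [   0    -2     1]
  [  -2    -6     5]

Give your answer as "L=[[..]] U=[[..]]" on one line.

  row1 -= 0·row0 → [0,-2,1]
  row2 -= 2·row0 → [0,-4,5]
  row2 -= 2·row1 → [0,0,3]

L=[[1,0,0],[0,1,0],[2,2,1]] U=[[-1,-1,0],[0,-2,1],[0,0,3]]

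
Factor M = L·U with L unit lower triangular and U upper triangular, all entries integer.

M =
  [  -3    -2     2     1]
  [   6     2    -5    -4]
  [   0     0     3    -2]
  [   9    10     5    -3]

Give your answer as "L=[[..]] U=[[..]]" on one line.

L=[[1,0,0,0],[-2,1,0,0],[0,0,1,0],[-3,-2,3,1]] U=[[-3,-2,2,1],[0,-2,-1,-2],[0,0,3,-2],[0,0,0,2]]

  R1 -= -2·R0 → [0,-2,-1,-2]
  R2 -= 0·R0 → [0,0,3,-2]
  R3 -= -3·R0 → [0,4,11,0]
  R2 -= 0·R1 → [0,0,3,-2]
  R3 -= -2·R1 → [0,0,9,-4]
  R3 -= 3·R2 → [0,0,0,2]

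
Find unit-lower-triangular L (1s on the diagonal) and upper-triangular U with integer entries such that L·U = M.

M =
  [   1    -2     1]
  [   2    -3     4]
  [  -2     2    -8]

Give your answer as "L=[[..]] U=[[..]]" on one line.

L=[[1,0,0],[2,1,0],[-2,-2,1]] U=[[1,-2,1],[0,1,2],[0,0,-2]]

  r1 -= 2·r0 → [0,1,2]
  r2 -= -2·r0 → [0,-2,-6]
  r2 -= -2·r1 → [0,0,-2]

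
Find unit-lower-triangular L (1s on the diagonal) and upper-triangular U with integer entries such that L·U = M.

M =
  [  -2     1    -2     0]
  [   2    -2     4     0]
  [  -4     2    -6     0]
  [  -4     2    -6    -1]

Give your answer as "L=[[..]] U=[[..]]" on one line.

L=[[1,0,0,0],[-1,1,0,0],[2,0,1,0],[2,0,1,1]] U=[[-2,1,-2,0],[0,-1,2,0],[0,0,-2,0],[0,0,0,-1]]

  r1 -= -1·r0 → [0,-1,2,0]
  r2 -= 2·r0 → [0,0,-2,0]
  r3 -= 2·r0 → [0,0,-2,-1]
  r2 -= 0·r1 → [0,0,-2,0]
  r3 -= 0·r1 → [0,0,-2,-1]
  r3 -= 1·r2 → [0,0,0,-1]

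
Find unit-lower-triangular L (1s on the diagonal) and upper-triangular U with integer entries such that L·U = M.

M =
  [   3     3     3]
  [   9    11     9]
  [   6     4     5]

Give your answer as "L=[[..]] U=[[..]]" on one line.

  r1 -= 3·r0 → [0,2,0]
  r2 -= 2·r0 → [0,-2,-1]
  r2 -= -1·r1 → [0,0,-1]

L=[[1,0,0],[3,1,0],[2,-1,1]] U=[[3,3,3],[0,2,0],[0,0,-1]]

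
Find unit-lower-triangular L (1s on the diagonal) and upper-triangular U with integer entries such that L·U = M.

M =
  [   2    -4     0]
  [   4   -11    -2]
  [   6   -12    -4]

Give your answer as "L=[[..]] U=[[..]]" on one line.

  r1 -= 2·r0 → [0,-3,-2]
  r2 -= 3·r0 → [0,0,-4]
  r2 -= 0·r1 → [0,0,-4]

L=[[1,0,0],[2,1,0],[3,0,1]] U=[[2,-4,0],[0,-3,-2],[0,0,-4]]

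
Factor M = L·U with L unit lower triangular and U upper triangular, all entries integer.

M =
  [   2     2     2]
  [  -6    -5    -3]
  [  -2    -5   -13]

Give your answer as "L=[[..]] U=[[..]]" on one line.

  r1 -= -3·r0 → [0,1,3]
  r2 -= -1·r0 → [0,-3,-11]
  r2 -= -3·r1 → [0,0,-2]

L=[[1,0,0],[-3,1,0],[-1,-3,1]] U=[[2,2,2],[0,1,3],[0,0,-2]]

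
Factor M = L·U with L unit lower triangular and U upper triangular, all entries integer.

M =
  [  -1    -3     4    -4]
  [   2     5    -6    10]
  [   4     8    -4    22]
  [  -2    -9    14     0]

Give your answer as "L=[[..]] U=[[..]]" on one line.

  row1 -= -2·row0 → [0,-1,2,2]
  row2 -= -4·row0 → [0,-4,12,6]
  row3 -= 2·row0 → [0,-3,6,8]
  row2 -= 4·row1 → [0,0,4,-2]
  row3 -= 3·row1 → [0,0,0,2]
  row3 -= 0·row2 → [0,0,0,2]

L=[[1,0,0,0],[-2,1,0,0],[-4,4,1,0],[2,3,0,1]] U=[[-1,-3,4,-4],[0,-1,2,2],[0,0,4,-2],[0,0,0,2]]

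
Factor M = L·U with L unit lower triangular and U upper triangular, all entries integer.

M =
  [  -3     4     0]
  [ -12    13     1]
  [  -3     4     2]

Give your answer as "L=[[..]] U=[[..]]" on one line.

L=[[1,0,0],[4,1,0],[1,0,1]] U=[[-3,4,0],[0,-3,1],[0,0,2]]

  row1 -= 4·row0 → [0,-3,1]
  row2 -= 1·row0 → [0,0,2]
  row2 -= 0·row1 → [0,0,2]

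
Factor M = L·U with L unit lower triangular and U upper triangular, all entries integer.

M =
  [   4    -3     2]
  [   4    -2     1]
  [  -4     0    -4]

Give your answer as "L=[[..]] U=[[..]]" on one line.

L=[[1,0,0],[1,1,0],[-1,-3,1]] U=[[4,-3,2],[0,1,-1],[0,0,-5]]

  R1 -= 1·R0 → [0,1,-1]
  R2 -= -1·R0 → [0,-3,-2]
  R2 -= -3·R1 → [0,0,-5]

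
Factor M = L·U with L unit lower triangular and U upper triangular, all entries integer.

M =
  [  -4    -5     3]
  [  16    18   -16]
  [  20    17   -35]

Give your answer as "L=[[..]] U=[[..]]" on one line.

  row1 -= -4·row0 → [0,-2,-4]
  row2 -= -5·row0 → [0,-8,-20]
  row2 -= 4·row1 → [0,0,-4]

L=[[1,0,0],[-4,1,0],[-5,4,1]] U=[[-4,-5,3],[0,-2,-4],[0,0,-4]]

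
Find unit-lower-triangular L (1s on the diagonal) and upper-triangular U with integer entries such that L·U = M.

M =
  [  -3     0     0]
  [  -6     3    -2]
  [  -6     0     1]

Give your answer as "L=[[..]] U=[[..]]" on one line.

L=[[1,0,0],[2,1,0],[2,0,1]] U=[[-3,0,0],[0,3,-2],[0,0,1]]

  r1 -= 2·r0 → [0,3,-2]
  r2 -= 2·r0 → [0,0,1]
  r2 -= 0·r1 → [0,0,1]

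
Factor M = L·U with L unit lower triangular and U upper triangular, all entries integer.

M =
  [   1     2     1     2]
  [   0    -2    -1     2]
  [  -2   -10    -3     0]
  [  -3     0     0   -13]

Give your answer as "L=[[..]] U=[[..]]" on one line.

  r1 -= 0·r0 → [0,-2,-1,2]
  r2 -= -2·r0 → [0,-6,-1,4]
  r3 -= -3·r0 → [0,6,3,-7]
  r2 -= 3·r1 → [0,0,2,-2]
  r3 -= -3·r1 → [0,0,0,-1]
  r3 -= 0·r2 → [0,0,0,-1]

L=[[1,0,0,0],[0,1,0,0],[-2,3,1,0],[-3,-3,0,1]] U=[[1,2,1,2],[0,-2,-1,2],[0,0,2,-2],[0,0,0,-1]]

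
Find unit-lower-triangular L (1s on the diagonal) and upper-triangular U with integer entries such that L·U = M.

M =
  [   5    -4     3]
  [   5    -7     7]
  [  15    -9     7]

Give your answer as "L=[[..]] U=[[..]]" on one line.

L=[[1,0,0],[1,1,0],[3,-1,1]] U=[[5,-4,3],[0,-3,4],[0,0,2]]

  r1 -= 1·r0 → [0,-3,4]
  r2 -= 3·r0 → [0,3,-2]
  r2 -= -1·r1 → [0,0,2]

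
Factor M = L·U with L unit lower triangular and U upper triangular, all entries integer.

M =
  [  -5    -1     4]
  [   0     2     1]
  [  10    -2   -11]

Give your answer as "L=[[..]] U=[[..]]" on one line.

  r1 -= 0·r0 → [0,2,1]
  r2 -= -2·r0 → [0,-4,-3]
  r2 -= -2·r1 → [0,0,-1]

L=[[1,0,0],[0,1,0],[-2,-2,1]] U=[[-5,-1,4],[0,2,1],[0,0,-1]]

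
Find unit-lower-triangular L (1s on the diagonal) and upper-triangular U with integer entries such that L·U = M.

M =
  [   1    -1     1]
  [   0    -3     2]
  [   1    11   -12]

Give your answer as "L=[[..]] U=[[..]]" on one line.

  r1 -= 0·r0 → [0,-3,2]
  r2 -= 1·r0 → [0,12,-13]
  r2 -= -4·r1 → [0,0,-5]

L=[[1,0,0],[0,1,0],[1,-4,1]] U=[[1,-1,1],[0,-3,2],[0,0,-5]]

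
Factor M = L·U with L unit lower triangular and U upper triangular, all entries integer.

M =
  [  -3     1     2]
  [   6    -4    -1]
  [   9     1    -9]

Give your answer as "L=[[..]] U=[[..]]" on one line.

  r1 -= -2·r0 → [0,-2,3]
  r2 -= -3·r0 → [0,4,-3]
  r2 -= -2·r1 → [0,0,3]

L=[[1,0,0],[-2,1,0],[-3,-2,1]] U=[[-3,1,2],[0,-2,3],[0,0,3]]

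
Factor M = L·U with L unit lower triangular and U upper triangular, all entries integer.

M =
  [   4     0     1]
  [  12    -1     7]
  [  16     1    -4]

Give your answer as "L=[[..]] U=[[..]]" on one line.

  R1 -= 3·R0 → [0,-1,4]
  R2 -= 4·R0 → [0,1,-8]
  R2 -= -1·R1 → [0,0,-4]

L=[[1,0,0],[3,1,0],[4,-1,1]] U=[[4,0,1],[0,-1,4],[0,0,-4]]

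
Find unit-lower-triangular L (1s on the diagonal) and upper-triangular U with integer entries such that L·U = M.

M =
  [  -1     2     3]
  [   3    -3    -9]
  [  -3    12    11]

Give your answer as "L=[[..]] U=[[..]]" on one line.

  R1 -= -3·R0 → [0,3,0]
  R2 -= 3·R0 → [0,6,2]
  R2 -= 2·R1 → [0,0,2]

L=[[1,0,0],[-3,1,0],[3,2,1]] U=[[-1,2,3],[0,3,0],[0,0,2]]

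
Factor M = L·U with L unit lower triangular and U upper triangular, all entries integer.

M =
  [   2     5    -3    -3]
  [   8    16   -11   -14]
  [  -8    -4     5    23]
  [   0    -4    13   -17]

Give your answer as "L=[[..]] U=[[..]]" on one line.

L=[[1,0,0,0],[4,1,0,0],[-4,-4,1,0],[0,1,-4,1]] U=[[2,5,-3,-3],[0,-4,1,-2],[0,0,-3,3],[0,0,0,-3]]

  row1 -= 4·row0 → [0,-4,1,-2]
  row2 -= -4·row0 → [0,16,-7,11]
  row3 -= 0·row0 → [0,-4,13,-17]
  row2 -= -4·row1 → [0,0,-3,3]
  row3 -= 1·row1 → [0,0,12,-15]
  row3 -= -4·row2 → [0,0,0,-3]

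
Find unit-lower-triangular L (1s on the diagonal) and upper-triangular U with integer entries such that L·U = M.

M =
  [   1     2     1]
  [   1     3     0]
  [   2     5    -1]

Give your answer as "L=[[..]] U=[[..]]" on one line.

  R1 -= 1·R0 → [0,1,-1]
  R2 -= 2·R0 → [0,1,-3]
  R2 -= 1·R1 → [0,0,-2]

L=[[1,0,0],[1,1,0],[2,1,1]] U=[[1,2,1],[0,1,-1],[0,0,-2]]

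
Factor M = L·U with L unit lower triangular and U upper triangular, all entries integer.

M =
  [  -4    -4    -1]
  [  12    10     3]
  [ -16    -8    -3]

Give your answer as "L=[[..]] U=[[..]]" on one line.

  R1 -= -3·R0 → [0,-2,0]
  R2 -= 4·R0 → [0,8,1]
  R2 -= -4·R1 → [0,0,1]

L=[[1,0,0],[-3,1,0],[4,-4,1]] U=[[-4,-4,-1],[0,-2,0],[0,0,1]]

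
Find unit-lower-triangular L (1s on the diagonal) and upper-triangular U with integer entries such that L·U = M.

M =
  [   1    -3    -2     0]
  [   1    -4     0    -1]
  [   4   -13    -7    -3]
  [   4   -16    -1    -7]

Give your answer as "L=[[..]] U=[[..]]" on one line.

  r1 -= 1·r0 → [0,-1,2,-1]
  r2 -= 4·r0 → [0,-1,1,-3]
  r3 -= 4·r0 → [0,-4,7,-7]
  r2 -= 1·r1 → [0,0,-1,-2]
  r3 -= 4·r1 → [0,0,-1,-3]
  r3 -= 1·r2 → [0,0,0,-1]

L=[[1,0,0,0],[1,1,0,0],[4,1,1,0],[4,4,1,1]] U=[[1,-3,-2,0],[0,-1,2,-1],[0,0,-1,-2],[0,0,0,-1]]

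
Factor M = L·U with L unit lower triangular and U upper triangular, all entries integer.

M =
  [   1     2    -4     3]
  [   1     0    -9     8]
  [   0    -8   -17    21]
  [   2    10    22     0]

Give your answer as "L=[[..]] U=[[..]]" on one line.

  r1 -= 1·r0 → [0,-2,-5,5]
  r2 -= 0·r0 → [0,-8,-17,21]
  r3 -= 2·r0 → [0,6,30,-6]
  r2 -= 4·r1 → [0,0,3,1]
  r3 -= -3·r1 → [0,0,15,9]
  r3 -= 5·r2 → [0,0,0,4]

L=[[1,0,0,0],[1,1,0,0],[0,4,1,0],[2,-3,5,1]] U=[[1,2,-4,3],[0,-2,-5,5],[0,0,3,1],[0,0,0,4]]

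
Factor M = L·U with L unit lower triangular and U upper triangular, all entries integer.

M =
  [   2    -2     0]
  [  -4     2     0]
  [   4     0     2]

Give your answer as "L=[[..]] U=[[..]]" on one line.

  R1 -= -2·R0 → [0,-2,0]
  R2 -= 2·R0 → [0,4,2]
  R2 -= -2·R1 → [0,0,2]

L=[[1,0,0],[-2,1,0],[2,-2,1]] U=[[2,-2,0],[0,-2,0],[0,0,2]]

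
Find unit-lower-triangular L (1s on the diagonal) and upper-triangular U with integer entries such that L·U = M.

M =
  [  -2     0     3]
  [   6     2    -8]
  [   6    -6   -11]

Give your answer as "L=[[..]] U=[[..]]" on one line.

L=[[1,0,0],[-3,1,0],[-3,-3,1]] U=[[-2,0,3],[0,2,1],[0,0,1]]

  R1 -= -3·R0 → [0,2,1]
  R2 -= -3·R0 → [0,-6,-2]
  R2 -= -3·R1 → [0,0,1]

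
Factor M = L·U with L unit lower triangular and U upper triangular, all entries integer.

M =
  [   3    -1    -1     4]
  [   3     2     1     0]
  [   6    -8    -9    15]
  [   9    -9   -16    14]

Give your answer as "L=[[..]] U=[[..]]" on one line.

L=[[1,0,0,0],[1,1,0,0],[2,-2,1,0],[3,-2,3,1]] U=[[3,-1,-1,4],[0,3,2,-4],[0,0,-3,-1],[0,0,0,-3]]

  R1 -= 1·R0 → [0,3,2,-4]
  R2 -= 2·R0 → [0,-6,-7,7]
  R3 -= 3·R0 → [0,-6,-13,2]
  R2 -= -2·R1 → [0,0,-3,-1]
  R3 -= -2·R1 → [0,0,-9,-6]
  R3 -= 3·R2 → [0,0,0,-3]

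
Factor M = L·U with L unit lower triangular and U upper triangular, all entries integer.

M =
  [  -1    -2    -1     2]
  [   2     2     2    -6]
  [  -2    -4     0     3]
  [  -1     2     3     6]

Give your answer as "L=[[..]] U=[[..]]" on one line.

  row1 -= -2·row0 → [0,-2,0,-2]
  row2 -= 2·row0 → [0,0,2,-1]
  row3 -= 1·row0 → [0,4,4,4]
  row2 -= 0·row1 → [0,0,2,-1]
  row3 -= -2·row1 → [0,0,4,0]
  row3 -= 2·row2 → [0,0,0,2]

L=[[1,0,0,0],[-2,1,0,0],[2,0,1,0],[1,-2,2,1]] U=[[-1,-2,-1,2],[0,-2,0,-2],[0,0,2,-1],[0,0,0,2]]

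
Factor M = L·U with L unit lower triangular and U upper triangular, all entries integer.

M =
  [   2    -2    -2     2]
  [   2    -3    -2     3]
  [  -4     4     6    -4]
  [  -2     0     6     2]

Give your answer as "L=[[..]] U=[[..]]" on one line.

  r1 -= 1·r0 → [0,-1,0,1]
  r2 -= -2·r0 → [0,0,2,0]
  r3 -= -1·r0 → [0,-2,4,4]
  r2 -= 0·r1 → [0,0,2,0]
  r3 -= 2·r1 → [0,0,4,2]
  r3 -= 2·r2 → [0,0,0,2]

L=[[1,0,0,0],[1,1,0,0],[-2,0,1,0],[-1,2,2,1]] U=[[2,-2,-2,2],[0,-1,0,1],[0,0,2,0],[0,0,0,2]]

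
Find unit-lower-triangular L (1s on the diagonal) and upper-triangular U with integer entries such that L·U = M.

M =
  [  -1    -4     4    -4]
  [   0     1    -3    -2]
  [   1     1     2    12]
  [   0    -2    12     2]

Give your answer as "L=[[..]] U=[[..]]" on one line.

  R1 -= 0·R0 → [0,1,-3,-2]
  R2 -= -1·R0 → [0,-3,6,8]
  R3 -= 0·R0 → [0,-2,12,2]
  R2 -= -3·R1 → [0,0,-3,2]
  R3 -= -2·R1 → [0,0,6,-2]
  R3 -= -2·R2 → [0,0,0,2]

L=[[1,0,0,0],[0,1,0,0],[-1,-3,1,0],[0,-2,-2,1]] U=[[-1,-4,4,-4],[0,1,-3,-2],[0,0,-3,2],[0,0,0,2]]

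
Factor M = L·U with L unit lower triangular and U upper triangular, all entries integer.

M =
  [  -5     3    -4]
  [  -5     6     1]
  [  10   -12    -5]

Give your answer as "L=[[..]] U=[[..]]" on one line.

L=[[1,0,0],[1,1,0],[-2,-2,1]] U=[[-5,3,-4],[0,3,5],[0,0,-3]]

  r1 -= 1·r0 → [0,3,5]
  r2 -= -2·r0 → [0,-6,-13]
  r2 -= -2·r1 → [0,0,-3]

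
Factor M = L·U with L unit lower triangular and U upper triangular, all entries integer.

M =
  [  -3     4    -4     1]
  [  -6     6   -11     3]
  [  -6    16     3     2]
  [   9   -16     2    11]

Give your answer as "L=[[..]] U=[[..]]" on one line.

  R1 -= 2·R0 → [0,-2,-3,1]
  R2 -= 2·R0 → [0,8,11,0]
  R3 -= -3·R0 → [0,-4,-10,14]
  R2 -= -4·R1 → [0,0,-1,4]
  R3 -= 2·R1 → [0,0,-4,12]
  R3 -= 4·R2 → [0,0,0,-4]

L=[[1,0,0,0],[2,1,0,0],[2,-4,1,0],[-3,2,4,1]] U=[[-3,4,-4,1],[0,-2,-3,1],[0,0,-1,4],[0,0,0,-4]]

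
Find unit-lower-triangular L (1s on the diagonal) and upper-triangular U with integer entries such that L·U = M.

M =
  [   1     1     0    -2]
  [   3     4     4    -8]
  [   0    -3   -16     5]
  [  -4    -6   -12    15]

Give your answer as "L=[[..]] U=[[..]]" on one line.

L=[[1,0,0,0],[3,1,0,0],[0,-3,1,0],[-4,-2,1,1]] U=[[1,1,0,-2],[0,1,4,-2],[0,0,-4,-1],[0,0,0,4]]

  R1 -= 3·R0 → [0,1,4,-2]
  R2 -= 0·R0 → [0,-3,-16,5]
  R3 -= -4·R0 → [0,-2,-12,7]
  R2 -= -3·R1 → [0,0,-4,-1]
  R3 -= -2·R1 → [0,0,-4,3]
  R3 -= 1·R2 → [0,0,0,4]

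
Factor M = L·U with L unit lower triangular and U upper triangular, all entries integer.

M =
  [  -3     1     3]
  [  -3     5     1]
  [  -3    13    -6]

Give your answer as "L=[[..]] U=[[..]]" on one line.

L=[[1,0,0],[1,1,0],[1,3,1]] U=[[-3,1,3],[0,4,-2],[0,0,-3]]

  R1 -= 1·R0 → [0,4,-2]
  R2 -= 1·R0 → [0,12,-9]
  R2 -= 3·R1 → [0,0,-3]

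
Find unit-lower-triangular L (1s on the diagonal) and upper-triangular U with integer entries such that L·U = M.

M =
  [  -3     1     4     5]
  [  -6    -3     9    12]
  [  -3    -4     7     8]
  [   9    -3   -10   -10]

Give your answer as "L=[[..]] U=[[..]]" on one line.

  r1 -= 2·r0 → [0,-5,1,2]
  r2 -= 1·r0 → [0,-5,3,3]
  r3 -= -3·r0 → [0,0,2,5]
  r2 -= 1·r1 → [0,0,2,1]
  r3 -= 0·r1 → [0,0,2,5]
  r3 -= 1·r2 → [0,0,0,4]

L=[[1,0,0,0],[2,1,0,0],[1,1,1,0],[-3,0,1,1]] U=[[-3,1,4,5],[0,-5,1,2],[0,0,2,1],[0,0,0,4]]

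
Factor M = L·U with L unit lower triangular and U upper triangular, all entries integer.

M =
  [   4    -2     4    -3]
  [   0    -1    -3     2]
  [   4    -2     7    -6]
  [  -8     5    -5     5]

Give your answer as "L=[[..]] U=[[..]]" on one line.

  R1 -= 0·R0 → [0,-1,-3,2]
  R2 -= 1·R0 → [0,0,3,-3]
  R3 -= -2·R0 → [0,1,3,-1]
  R2 -= 0·R1 → [0,0,3,-3]
  R3 -= -1·R1 → [0,0,0,1]
  R3 -= 0·R2 → [0,0,0,1]

L=[[1,0,0,0],[0,1,0,0],[1,0,1,0],[-2,-1,0,1]] U=[[4,-2,4,-3],[0,-1,-3,2],[0,0,3,-3],[0,0,0,1]]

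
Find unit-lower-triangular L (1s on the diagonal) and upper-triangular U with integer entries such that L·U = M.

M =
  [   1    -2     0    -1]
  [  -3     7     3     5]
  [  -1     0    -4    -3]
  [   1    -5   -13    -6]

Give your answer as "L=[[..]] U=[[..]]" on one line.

L=[[1,0,0,0],[-3,1,0,0],[-1,-2,1,0],[1,-3,-2,1]] U=[[1,-2,0,-1],[0,1,3,2],[0,0,2,0],[0,0,0,1]]

  row1 -= -3·row0 → [0,1,3,2]
  row2 -= -1·row0 → [0,-2,-4,-4]
  row3 -= 1·row0 → [0,-3,-13,-5]
  row2 -= -2·row1 → [0,0,2,0]
  row3 -= -3·row1 → [0,0,-4,1]
  row3 -= -2·row2 → [0,0,0,1]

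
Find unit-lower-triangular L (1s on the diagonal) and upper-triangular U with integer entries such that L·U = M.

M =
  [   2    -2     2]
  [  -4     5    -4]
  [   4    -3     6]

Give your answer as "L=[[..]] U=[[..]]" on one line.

L=[[1,0,0],[-2,1,0],[2,1,1]] U=[[2,-2,2],[0,1,0],[0,0,2]]

  R1 -= -2·R0 → [0,1,0]
  R2 -= 2·R0 → [0,1,2]
  R2 -= 1·R1 → [0,0,2]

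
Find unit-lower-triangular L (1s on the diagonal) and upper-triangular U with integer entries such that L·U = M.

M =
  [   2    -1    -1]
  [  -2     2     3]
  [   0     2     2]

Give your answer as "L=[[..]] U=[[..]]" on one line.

  row1 -= -1·row0 → [0,1,2]
  row2 -= 0·row0 → [0,2,2]
  row2 -= 2·row1 → [0,0,-2]

L=[[1,0,0],[-1,1,0],[0,2,1]] U=[[2,-1,-1],[0,1,2],[0,0,-2]]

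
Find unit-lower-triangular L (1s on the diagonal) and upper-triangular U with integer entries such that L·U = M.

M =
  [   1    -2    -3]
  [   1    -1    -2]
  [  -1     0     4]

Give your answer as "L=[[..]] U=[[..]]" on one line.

  R1 -= 1·R0 → [0,1,1]
  R2 -= -1·R0 → [0,-2,1]
  R2 -= -2·R1 → [0,0,3]

L=[[1,0,0],[1,1,0],[-1,-2,1]] U=[[1,-2,-3],[0,1,1],[0,0,3]]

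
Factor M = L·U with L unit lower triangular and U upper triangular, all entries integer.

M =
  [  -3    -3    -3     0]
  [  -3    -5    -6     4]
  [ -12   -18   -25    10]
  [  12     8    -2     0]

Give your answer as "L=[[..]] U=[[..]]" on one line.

L=[[1,0,0,0],[1,1,0,0],[4,3,1,0],[-4,2,2,1]] U=[[-3,-3,-3,0],[0,-2,-3,4],[0,0,-4,-2],[0,0,0,-4]]

  row1 -= 1·row0 → [0,-2,-3,4]
  row2 -= 4·row0 → [0,-6,-13,10]
  row3 -= -4·row0 → [0,-4,-14,0]
  row2 -= 3·row1 → [0,0,-4,-2]
  row3 -= 2·row1 → [0,0,-8,-8]
  row3 -= 2·row2 → [0,0,0,-4]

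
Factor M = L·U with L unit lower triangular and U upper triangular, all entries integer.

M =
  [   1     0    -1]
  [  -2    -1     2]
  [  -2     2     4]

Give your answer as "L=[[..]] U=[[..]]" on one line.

L=[[1,0,0],[-2,1,0],[-2,-2,1]] U=[[1,0,-1],[0,-1,0],[0,0,2]]

  R1 -= -2·R0 → [0,-1,0]
  R2 -= -2·R0 → [0,2,2]
  R2 -= -2·R1 → [0,0,2]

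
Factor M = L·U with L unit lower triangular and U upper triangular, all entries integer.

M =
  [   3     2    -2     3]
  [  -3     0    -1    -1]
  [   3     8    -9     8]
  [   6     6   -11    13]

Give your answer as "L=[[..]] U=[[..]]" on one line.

L=[[1,0,0,0],[-1,1,0,0],[1,3,1,0],[2,1,-2,1]] U=[[3,2,-2,3],[0,2,-3,2],[0,0,2,-1],[0,0,0,3]]

  R1 -= -1·R0 → [0,2,-3,2]
  R2 -= 1·R0 → [0,6,-7,5]
  R3 -= 2·R0 → [0,2,-7,7]
  R2 -= 3·R1 → [0,0,2,-1]
  R3 -= 1·R1 → [0,0,-4,5]
  R3 -= -2·R2 → [0,0,0,3]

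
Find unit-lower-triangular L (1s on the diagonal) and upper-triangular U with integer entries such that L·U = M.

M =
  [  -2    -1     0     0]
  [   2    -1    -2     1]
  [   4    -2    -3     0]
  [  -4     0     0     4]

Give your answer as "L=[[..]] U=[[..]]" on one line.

L=[[1,0,0,0],[-1,1,0,0],[-2,2,1,0],[2,-1,-2,1]] U=[[-2,-1,0,0],[0,-2,-2,1],[0,0,1,-2],[0,0,0,1]]

  row1 -= -1·row0 → [0,-2,-2,1]
  row2 -= -2·row0 → [0,-4,-3,0]
  row3 -= 2·row0 → [0,2,0,4]
  row2 -= 2·row1 → [0,0,1,-2]
  row3 -= -1·row1 → [0,0,-2,5]
  row3 -= -2·row2 → [0,0,0,1]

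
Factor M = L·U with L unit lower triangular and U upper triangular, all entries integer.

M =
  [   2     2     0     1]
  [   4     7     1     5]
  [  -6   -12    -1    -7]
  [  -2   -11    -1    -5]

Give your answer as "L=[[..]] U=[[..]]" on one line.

L=[[1,0,0,0],[2,1,0,0],[-3,-2,1,0],[-1,-3,2,1]] U=[[2,2,0,1],[0,3,1,3],[0,0,1,2],[0,0,0,1]]

  row1 -= 2·row0 → [0,3,1,3]
  row2 -= -3·row0 → [0,-6,-1,-4]
  row3 -= -1·row0 → [0,-9,-1,-4]
  row2 -= -2·row1 → [0,0,1,2]
  row3 -= -3·row1 → [0,0,2,5]
  row3 -= 2·row2 → [0,0,0,1]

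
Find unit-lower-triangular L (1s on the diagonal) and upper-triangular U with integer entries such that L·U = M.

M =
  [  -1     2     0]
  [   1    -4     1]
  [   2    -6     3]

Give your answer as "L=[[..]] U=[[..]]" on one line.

L=[[1,0,0],[-1,1,0],[-2,1,1]] U=[[-1,2,0],[0,-2,1],[0,0,2]]

  row1 -= -1·row0 → [0,-2,1]
  row2 -= -2·row0 → [0,-2,3]
  row2 -= 1·row1 → [0,0,2]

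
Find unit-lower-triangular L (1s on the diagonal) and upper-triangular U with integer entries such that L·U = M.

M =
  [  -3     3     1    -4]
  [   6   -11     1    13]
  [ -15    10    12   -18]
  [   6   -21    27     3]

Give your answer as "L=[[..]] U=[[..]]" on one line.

L=[[1,0,0,0],[-2,1,0,0],[5,1,1,0],[-2,3,5,1]] U=[[-3,3,1,-4],[0,-5,3,5],[0,0,4,-3],[0,0,0,-5]]

  r1 -= -2·r0 → [0,-5,3,5]
  r2 -= 5·r0 → [0,-5,7,2]
  r3 -= -2·r0 → [0,-15,29,-5]
  r2 -= 1·r1 → [0,0,4,-3]
  r3 -= 3·r1 → [0,0,20,-20]
  r3 -= 5·r2 → [0,0,0,-5]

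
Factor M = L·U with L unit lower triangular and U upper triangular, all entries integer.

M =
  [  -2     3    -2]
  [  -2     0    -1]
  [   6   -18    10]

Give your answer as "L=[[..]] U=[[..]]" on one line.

L=[[1,0,0],[1,1,0],[-3,3,1]] U=[[-2,3,-2],[0,-3,1],[0,0,1]]

  row1 -= 1·row0 → [0,-3,1]
  row2 -= -3·row0 → [0,-9,4]
  row2 -= 3·row1 → [0,0,1]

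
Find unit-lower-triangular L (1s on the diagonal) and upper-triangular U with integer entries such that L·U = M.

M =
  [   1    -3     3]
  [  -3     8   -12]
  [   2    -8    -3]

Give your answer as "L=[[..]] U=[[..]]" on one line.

  R1 -= -3·R0 → [0,-1,-3]
  R2 -= 2·R0 → [0,-2,-9]
  R2 -= 2·R1 → [0,0,-3]

L=[[1,0,0],[-3,1,0],[2,2,1]] U=[[1,-3,3],[0,-1,-3],[0,0,-3]]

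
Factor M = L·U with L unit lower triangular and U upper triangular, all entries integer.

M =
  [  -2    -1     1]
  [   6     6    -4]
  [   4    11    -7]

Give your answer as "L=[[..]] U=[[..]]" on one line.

L=[[1,0,0],[-3,1,0],[-2,3,1]] U=[[-2,-1,1],[0,3,-1],[0,0,-2]]

  r1 -= -3·r0 → [0,3,-1]
  r2 -= -2·r0 → [0,9,-5]
  r2 -= 3·r1 → [0,0,-2]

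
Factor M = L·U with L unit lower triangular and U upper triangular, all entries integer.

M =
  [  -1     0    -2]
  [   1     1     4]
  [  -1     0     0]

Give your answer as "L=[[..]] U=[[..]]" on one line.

  R1 -= -1·R0 → [0,1,2]
  R2 -= 1·R0 → [0,0,2]
  R2 -= 0·R1 → [0,0,2]

L=[[1,0,0],[-1,1,0],[1,0,1]] U=[[-1,0,-2],[0,1,2],[0,0,2]]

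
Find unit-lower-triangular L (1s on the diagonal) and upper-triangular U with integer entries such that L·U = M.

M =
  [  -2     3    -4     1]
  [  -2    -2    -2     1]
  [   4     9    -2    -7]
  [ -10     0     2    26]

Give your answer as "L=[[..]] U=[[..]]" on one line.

  R1 -= 1·R0 → [0,-5,2,0]
  R2 -= -2·R0 → [0,15,-10,-5]
  R3 -= 5·R0 → [0,-15,22,21]
  R2 -= -3·R1 → [0,0,-4,-5]
  R3 -= 3·R1 → [0,0,16,21]
  R3 -= -4·R2 → [0,0,0,1]

L=[[1,0,0,0],[1,1,0,0],[-2,-3,1,0],[5,3,-4,1]] U=[[-2,3,-4,1],[0,-5,2,0],[0,0,-4,-5],[0,0,0,1]]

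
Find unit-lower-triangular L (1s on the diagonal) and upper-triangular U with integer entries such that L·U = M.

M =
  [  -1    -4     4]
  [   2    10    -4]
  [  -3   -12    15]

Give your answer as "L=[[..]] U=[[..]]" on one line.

  R1 -= -2·R0 → [0,2,4]
  R2 -= 3·R0 → [0,0,3]
  R2 -= 0·R1 → [0,0,3]

L=[[1,0,0],[-2,1,0],[3,0,1]] U=[[-1,-4,4],[0,2,4],[0,0,3]]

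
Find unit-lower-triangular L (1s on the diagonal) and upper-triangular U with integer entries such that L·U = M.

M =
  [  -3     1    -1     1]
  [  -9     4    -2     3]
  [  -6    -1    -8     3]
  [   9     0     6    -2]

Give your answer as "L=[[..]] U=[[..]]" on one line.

  R1 -= 3·R0 → [0,1,1,0]
  R2 -= 2·R0 → [0,-3,-6,1]
  R3 -= -3·R0 → [0,3,3,1]
  R2 -= -3·R1 → [0,0,-3,1]
  R3 -= 3·R1 → [0,0,0,1]
  R3 -= 0·R2 → [0,0,0,1]

L=[[1,0,0,0],[3,1,0,0],[2,-3,1,0],[-3,3,0,1]] U=[[-3,1,-1,1],[0,1,1,0],[0,0,-3,1],[0,0,0,1]]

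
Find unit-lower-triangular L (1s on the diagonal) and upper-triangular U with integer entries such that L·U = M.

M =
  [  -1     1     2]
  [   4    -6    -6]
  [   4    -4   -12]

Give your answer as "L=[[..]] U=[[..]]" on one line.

L=[[1,0,0],[-4,1,0],[-4,0,1]] U=[[-1,1,2],[0,-2,2],[0,0,-4]]

  r1 -= -4·r0 → [0,-2,2]
  r2 -= -4·r0 → [0,0,-4]
  r2 -= 0·r1 → [0,0,-4]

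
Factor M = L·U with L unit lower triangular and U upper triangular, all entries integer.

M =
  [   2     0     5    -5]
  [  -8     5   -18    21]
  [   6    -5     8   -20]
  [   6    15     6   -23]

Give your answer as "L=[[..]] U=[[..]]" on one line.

L=[[1,0,0,0],[-4,1,0,0],[3,-1,1,0],[3,3,3,1]] U=[[2,0,5,-5],[0,5,2,1],[0,0,-5,-4],[0,0,0,1]]

  row1 -= -4·row0 → [0,5,2,1]
  row2 -= 3·row0 → [0,-5,-7,-5]
  row3 -= 3·row0 → [0,15,-9,-8]
  row2 -= -1·row1 → [0,0,-5,-4]
  row3 -= 3·row1 → [0,0,-15,-11]
  row3 -= 3·row2 → [0,0,0,1]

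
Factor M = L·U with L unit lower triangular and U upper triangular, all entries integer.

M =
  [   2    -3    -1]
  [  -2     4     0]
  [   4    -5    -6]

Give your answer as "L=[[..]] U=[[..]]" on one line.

  row1 -= -1·row0 → [0,1,-1]
  row2 -= 2·row0 → [0,1,-4]
  row2 -= 1·row1 → [0,0,-3]

L=[[1,0,0],[-1,1,0],[2,1,1]] U=[[2,-3,-1],[0,1,-1],[0,0,-3]]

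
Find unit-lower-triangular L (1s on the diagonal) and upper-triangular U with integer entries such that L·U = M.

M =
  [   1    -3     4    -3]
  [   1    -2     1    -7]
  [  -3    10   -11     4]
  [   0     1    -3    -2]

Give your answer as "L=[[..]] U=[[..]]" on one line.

L=[[1,0,0,0],[1,1,0,0],[-3,1,1,0],[0,1,0,1]] U=[[1,-3,4,-3],[0,1,-3,-4],[0,0,4,-1],[0,0,0,2]]

  R1 -= 1·R0 → [0,1,-3,-4]
  R2 -= -3·R0 → [0,1,1,-5]
  R3 -= 0·R0 → [0,1,-3,-2]
  R2 -= 1·R1 → [0,0,4,-1]
  R3 -= 1·R1 → [0,0,0,2]
  R3 -= 0·R2 → [0,0,0,2]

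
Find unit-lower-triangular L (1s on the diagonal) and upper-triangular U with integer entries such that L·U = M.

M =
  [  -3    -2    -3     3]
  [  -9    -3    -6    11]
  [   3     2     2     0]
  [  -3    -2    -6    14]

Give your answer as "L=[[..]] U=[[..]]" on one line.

  R1 -= 3·R0 → [0,3,3,2]
  R2 -= -1·R0 → [0,0,-1,3]
  R3 -= 1·R0 → [0,0,-3,11]
  R2 -= 0·R1 → [0,0,-1,3]
  R3 -= 0·R1 → [0,0,-3,11]
  R3 -= 3·R2 → [0,0,0,2]

L=[[1,0,0,0],[3,1,0,0],[-1,0,1,0],[1,0,3,1]] U=[[-3,-2,-3,3],[0,3,3,2],[0,0,-1,3],[0,0,0,2]]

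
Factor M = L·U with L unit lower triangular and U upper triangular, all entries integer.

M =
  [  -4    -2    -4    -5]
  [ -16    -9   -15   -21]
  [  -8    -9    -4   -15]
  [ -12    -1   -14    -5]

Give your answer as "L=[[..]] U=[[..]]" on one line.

L=[[1,0,0,0],[4,1,0,0],[2,5,1,0],[3,-5,-3,1]] U=[[-4,-2,-4,-5],[0,-1,1,-1],[0,0,-1,0],[0,0,0,5]]

  row1 -= 4·row0 → [0,-1,1,-1]
  row2 -= 2·row0 → [0,-5,4,-5]
  row3 -= 3·row0 → [0,5,-2,10]
  row2 -= 5·row1 → [0,0,-1,0]
  row3 -= -5·row1 → [0,0,3,5]
  row3 -= -3·row2 → [0,0,0,5]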